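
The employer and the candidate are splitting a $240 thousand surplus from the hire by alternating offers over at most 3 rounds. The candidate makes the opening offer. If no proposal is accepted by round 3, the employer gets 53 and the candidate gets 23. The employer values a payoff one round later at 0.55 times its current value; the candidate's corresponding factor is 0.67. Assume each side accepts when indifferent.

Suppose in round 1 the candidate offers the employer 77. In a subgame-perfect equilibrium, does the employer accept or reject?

Accept

Round 3 (the candidate proposes): the employer gets 53 if talks fail, so the candidate offers 53 and keeps 187.
Round 2 (the employer proposes): the candidate can get 187 next round, worth 0.67 × 187 = 125.29 now; the employer offers that and keeps 114.71.
So by rejecting in round 1, the employer gets 114.71 next round, worth 0.55 × 114.71 = 63.0905 now.
Offer 77 ≥ 63.0905, so the employer accepts.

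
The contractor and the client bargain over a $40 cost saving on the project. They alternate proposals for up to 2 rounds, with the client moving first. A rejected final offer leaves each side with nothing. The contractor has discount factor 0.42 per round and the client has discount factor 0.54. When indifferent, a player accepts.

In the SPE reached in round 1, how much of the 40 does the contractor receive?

16.8

Round 2 (the contractor proposes): rejection yields 0 for the client; the contractor offers 0 and keeps 40.
Round 1 (the client proposes): the contractor can get 40 next round, worth 0.42 × 40 = 16.8 now. The client offers 16.8 and keeps 40 − 16.8 = 23.2.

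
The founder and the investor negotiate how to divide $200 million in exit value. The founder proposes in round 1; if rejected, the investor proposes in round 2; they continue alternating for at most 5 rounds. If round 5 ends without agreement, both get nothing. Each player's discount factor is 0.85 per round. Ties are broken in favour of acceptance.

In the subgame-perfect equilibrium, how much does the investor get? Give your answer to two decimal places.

Round 5 (the founder proposes): rejection yields 0 for the investor; the founder offers 0 and keeps 200.
Round 4 (the investor proposes): the founder can get 200 next round, worth 0.85 × 200 = 170 now, so the investor offers 170, keeping 30.
Round 3 (the founder proposes): the investor can get 30 next round, worth 0.85 × 30 = 25.5 now. The founder offers 25.5 and keeps 200 − 25.5 = 174.5.
Round 2 (the investor proposes): the founder can get 174.5 next round, worth 0.85 × 174.5 = 148.325 now. The investor offers 148.325 and keeps 200 − 148.325 = 51.675.
Round 1 (the founder proposes): the investor can get 51.675 next round, worth 0.85 × 51.675 = 43.92375 now; the founder offers that and keeps 156.07625.

43.92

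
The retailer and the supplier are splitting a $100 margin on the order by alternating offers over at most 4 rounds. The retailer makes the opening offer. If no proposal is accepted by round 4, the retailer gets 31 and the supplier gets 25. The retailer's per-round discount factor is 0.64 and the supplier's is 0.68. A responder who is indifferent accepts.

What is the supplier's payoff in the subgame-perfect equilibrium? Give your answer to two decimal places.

Round 4 (the supplier proposes): the retailer gets 31 if talks fail, so the supplier offers 31 and keeps 69.
Round 3 (the retailer proposes): the supplier can get 69 next round, worth 0.68 × 69 = 46.92 now. The retailer offers 46.92 and keeps 100 − 46.92 = 53.08.
Round 2 (the supplier proposes): the retailer can get 53.08 next round, worth 0.64 × 53.08 = 33.9712 now; the supplier offers that and keeps 66.0288.
Round 1 (the retailer proposes): the supplier can get 66.0288 next round, worth 0.68 × 66.0288 = 44.899584 now. The retailer offers 44.899584 and keeps 100 − 44.899584 = 55.100416.

44.90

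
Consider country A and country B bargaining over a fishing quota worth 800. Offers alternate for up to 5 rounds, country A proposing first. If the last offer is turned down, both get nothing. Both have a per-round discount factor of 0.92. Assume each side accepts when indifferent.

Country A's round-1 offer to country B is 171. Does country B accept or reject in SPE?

Accept

Round 5 (country A proposes): rejection yields 0 for country B; country A offers 0 and keeps 800.
Round 4 (country B proposes): country A can get 800 next round, worth 0.92 × 800 = 736 now. Country B offers 736 and keeps 800 − 736 = 64.
Round 3 (country A proposes): country B can get 64 next round, worth 0.92 × 64 = 58.88 now; country A offers that and keeps 741.12.
Round 2 (country B proposes): country A can get 741.12 next round, worth 0.92 × 741.12 = 681.8304 now; country B offers that and keeps 118.1696.
So by rejecting in round 1, country B gets 118.1696 next round, worth 0.92 × 118.1696 = 108.716032 now.
Offer 171 ≥ 108.716032, so country B accepts.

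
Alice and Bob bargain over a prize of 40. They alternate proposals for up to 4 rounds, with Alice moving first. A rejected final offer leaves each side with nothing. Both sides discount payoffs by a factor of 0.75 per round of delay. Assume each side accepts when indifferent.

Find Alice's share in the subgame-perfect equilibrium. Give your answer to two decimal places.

Work backward from the last round.
Round 4 (Bob proposes): rejection yields 0 for Alice; Bob offers 0 and keeps 40.
Round 3 (Alice proposes): Bob can get 40 next round, worth 0.75 × 40 = 30 now; Alice offers that and keeps 10.
Round 2 (Bob proposes): Alice can get 10 next round, worth 0.75 × 10 = 7.5 now, so Bob offers 7.5, keeping 32.5.
Round 1 (Alice proposes): Bob can get 32.5 next round, worth 0.75 × 32.5 = 24.375 now. Alice offers 24.375 and keeps 40 − 24.375 = 15.625.

15.63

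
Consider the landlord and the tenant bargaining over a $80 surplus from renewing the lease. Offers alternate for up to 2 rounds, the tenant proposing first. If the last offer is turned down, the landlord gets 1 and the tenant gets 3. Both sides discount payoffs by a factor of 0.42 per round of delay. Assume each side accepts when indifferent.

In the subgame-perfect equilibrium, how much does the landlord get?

32.34

Round 2 (the landlord proposes): the tenant gets 3 if talks fail, so the landlord offers 3 and keeps 77.
Round 1 (the tenant proposes): the landlord can get 77 next round, worth 0.42 × 77 = 32.34 now, so the tenant offers 32.34, keeping 47.66.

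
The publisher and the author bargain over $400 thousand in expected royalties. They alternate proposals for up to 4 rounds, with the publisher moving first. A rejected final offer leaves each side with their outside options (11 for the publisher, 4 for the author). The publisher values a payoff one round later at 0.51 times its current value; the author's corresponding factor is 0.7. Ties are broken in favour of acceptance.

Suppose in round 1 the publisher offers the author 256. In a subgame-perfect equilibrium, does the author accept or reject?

Accept

Round 4 (the author proposes): the publisher gets 11 if talks fail, so the author offers 11 and keeps 389.
Round 3 (the publisher proposes): the author can get 389 next round, worth 0.7 × 389 = 272.3 now. The publisher offers 272.3 and keeps 400 − 272.3 = 127.7.
Round 2 (the author proposes): the publisher can get 127.7 next round, worth 0.51 × 127.7 = 65.127 now, so the author offers 65.127, keeping 334.873.
So by rejecting in round 1, the author gets 334.873 next round, worth 0.7 × 334.873 = 234.4111 now.
Offer 256 ≥ 234.4111, so the author accepts.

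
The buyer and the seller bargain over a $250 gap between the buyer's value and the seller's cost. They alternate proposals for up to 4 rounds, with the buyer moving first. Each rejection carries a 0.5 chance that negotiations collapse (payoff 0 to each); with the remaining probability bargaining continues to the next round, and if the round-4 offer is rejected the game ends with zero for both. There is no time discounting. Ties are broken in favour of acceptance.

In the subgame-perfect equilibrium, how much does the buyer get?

156.25

By backward induction:
Round 4 (the seller proposes): rejection yields 0 for the buyer; the seller offers 0 and keeps 250.
Round 3 (the buyer proposes): rejecting gives the seller an expected 0.5 × 250 = 125. The buyer offers 125 and keeps 250 − 125 = 125.
Round 2 (the seller proposes): rejecting gives the buyer an expected 0.5 × 125 = 62.5. The seller offers 62.5 and keeps 250 − 62.5 = 187.5.
Round 1 (the buyer proposes): rejecting gives the seller an expected 0.5 × 187.5 = 93.75; the buyer offers that and keeps 156.25.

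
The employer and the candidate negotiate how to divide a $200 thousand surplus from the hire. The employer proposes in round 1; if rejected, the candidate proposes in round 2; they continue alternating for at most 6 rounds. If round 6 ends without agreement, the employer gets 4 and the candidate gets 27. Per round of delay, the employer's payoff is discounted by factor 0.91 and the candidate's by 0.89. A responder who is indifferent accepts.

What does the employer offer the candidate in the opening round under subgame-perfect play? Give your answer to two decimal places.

143.42

Round 6 (the candidate proposes): the employer gets 4 if talks fail, so the candidate offers 4 and keeps 196.
Round 5 (the employer proposes): the candidate can get 196 next round, worth 0.89 × 196 = 174.44 now, so the employer offers 174.44, keeping 25.56.
Round 4 (the candidate proposes): the employer can get 25.56 next round, worth 0.91 × 25.56 = 23.2596 now; the candidate offers that and keeps 176.7404.
Round 3 (the employer proposes): the candidate can get 176.7404 next round, worth 0.89 × 176.7404 = 157.298956 now; the employer offers that and keeps 42.701044.
Round 2 (the candidate proposes): the employer can get 42.701044 next round, worth 0.91 × 42.701044 = 38.85795004 now; the candidate offers that and keeps 161.14204996.
Round 1 (the employer proposes): the candidate can get 161.14204996 next round, worth 0.89 × 161.14204996 = 143.4164244644 now, so the employer offers 143.4164244644, keeping 56.5835755356.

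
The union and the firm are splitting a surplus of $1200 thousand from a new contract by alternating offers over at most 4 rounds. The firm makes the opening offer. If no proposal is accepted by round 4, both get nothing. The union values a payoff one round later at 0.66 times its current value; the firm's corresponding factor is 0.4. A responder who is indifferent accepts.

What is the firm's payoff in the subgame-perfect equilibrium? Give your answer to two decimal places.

515.71

Round 4 (the union proposes): the firm will accept anything ≥ 0, so the union offers 0 and keeps 1200.
Round 3 (the firm proposes): the union can get 1200 next round, worth 0.66 × 1200 = 792 now, so the firm offers 792, keeping 408.
Round 2 (the union proposes): the firm can get 408 next round, worth 0.4 × 408 = 163.2 now. The union offers 163.2 and keeps 1200 − 163.2 = 1036.8.
Round 1 (the firm proposes): the union can get 1036.8 next round, worth 0.66 × 1036.8 = 684.288 now; the firm offers that and keeps 515.712.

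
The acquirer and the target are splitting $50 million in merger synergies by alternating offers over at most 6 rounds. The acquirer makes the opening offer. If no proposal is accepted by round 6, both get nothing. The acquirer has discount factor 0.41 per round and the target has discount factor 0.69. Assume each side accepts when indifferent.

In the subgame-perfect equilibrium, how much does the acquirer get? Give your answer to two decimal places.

21.13

Work backward from the last round.
Round 6 (the target proposes): the acquirer will accept anything ≥ 0, so the target offers 0 and keeps 50.
Round 5 (the acquirer proposes): the target can get 50 next round, worth 0.69 × 50 = 34.5 now, so the acquirer offers 34.5, keeping 15.5.
Round 4 (the target proposes): the acquirer can get 15.5 next round, worth 0.41 × 15.5 = 6.355 now; the target offers that and keeps 43.645.
Round 3 (the acquirer proposes): the target can get 43.645 next round, worth 0.69 × 43.645 = 30.11505 now, so the acquirer offers 30.11505, keeping 19.88495.
Round 2 (the target proposes): the acquirer can get 19.88495 next round, worth 0.41 × 19.88495 = 8.1528295 now, so the target offers 8.1528295, keeping 41.8471705.
Round 1 (the acquirer proposes): the target can get 41.8471705 next round, worth 0.69 × 41.8471705 = 28.874547645 now. The acquirer offers 28.874547645 and keeps 50 − 28.874547645 = 21.125452355.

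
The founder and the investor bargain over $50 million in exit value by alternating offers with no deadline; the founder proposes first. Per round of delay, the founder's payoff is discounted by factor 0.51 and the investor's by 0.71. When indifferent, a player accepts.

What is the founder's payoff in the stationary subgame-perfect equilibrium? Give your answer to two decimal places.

22.73

When the founder proposes, the investor accepts any offer worth at least 0.71 times what the investor would get by proposing next round; and vice versa.
This gives x = 50 − 0.71y and y = 50 − 0.51x, where x and y are each side's share when it proposes.
Hence (1 − 0.71·0.51)x = 50(1 − 0.71), i.e. 0.6379·x = 14.5.
x ≈ 22.7308; the investor's share is 50 − x ≈ 27.2692.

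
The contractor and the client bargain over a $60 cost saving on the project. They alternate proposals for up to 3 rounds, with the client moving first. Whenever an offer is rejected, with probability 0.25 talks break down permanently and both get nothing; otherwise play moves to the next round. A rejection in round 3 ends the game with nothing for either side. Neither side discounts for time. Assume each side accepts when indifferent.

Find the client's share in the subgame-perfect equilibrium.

48.75

Round 3 (the client proposes): rejection yields 0 for the contractor; the client offers 0 and keeps 60.
Round 2 (the contractor proposes): rejecting gives the client an expected 0.75 × 60 = 45; the contractor offers that and keeps 15.
Round 1 (the client proposes): rejecting gives the contractor an expected 0.75 × 15 = 11.25. The client offers 11.25 and keeps 60 − 11.25 = 48.75.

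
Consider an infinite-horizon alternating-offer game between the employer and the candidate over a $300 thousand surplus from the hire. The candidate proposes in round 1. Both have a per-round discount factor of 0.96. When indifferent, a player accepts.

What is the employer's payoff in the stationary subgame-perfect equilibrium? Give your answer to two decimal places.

Let x be the candidate's share when the candidate proposes and y be the employer's share when the employer proposes.
The employer accepts iff offered ≥ 0.96·y, so x = 300 − 0.96y. Symmetrically y = 300 − 0.96x.
Substituting: x = 300 − 0.96(300 − 0.96x), giving x(1 − 0.96·0.96) = 300(1 − 0.96).
So x = 300 × 0.04 / 0.0784 ≈ 153.0612, and the employer receives 300 − x ≈ 146.9388.

146.94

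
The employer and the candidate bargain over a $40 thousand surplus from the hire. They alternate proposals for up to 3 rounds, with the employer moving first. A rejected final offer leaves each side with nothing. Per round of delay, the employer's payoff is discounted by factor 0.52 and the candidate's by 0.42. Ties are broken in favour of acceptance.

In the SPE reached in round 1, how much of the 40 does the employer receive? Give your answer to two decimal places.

31.94

Round 3 (the employer proposes): rejection yields 0 for the candidate; the employer offers 0 and keeps 40.
Round 2 (the candidate proposes): the employer can get 40 next round, worth 0.52 × 40 = 20.8 now. The candidate offers 20.8 and keeps 40 − 20.8 = 19.2.
Round 1 (the employer proposes): the candidate can get 19.2 next round, worth 0.42 × 19.2 = 8.064 now. The employer offers 8.064 and keeps 40 − 8.064 = 31.936.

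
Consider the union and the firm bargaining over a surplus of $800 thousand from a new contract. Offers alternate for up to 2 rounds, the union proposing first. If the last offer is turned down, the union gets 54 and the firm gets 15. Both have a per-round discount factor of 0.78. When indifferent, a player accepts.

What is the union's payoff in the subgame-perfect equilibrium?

Round 2 (the firm proposes): the union gets 54 if talks fail, so the firm offers 54 and keeps 746.
Round 1 (the union proposes): the firm can get 746 next round, worth 0.78 × 746 = 581.88 now. The union offers 581.88 and keeps 800 − 581.88 = 218.12.

218.12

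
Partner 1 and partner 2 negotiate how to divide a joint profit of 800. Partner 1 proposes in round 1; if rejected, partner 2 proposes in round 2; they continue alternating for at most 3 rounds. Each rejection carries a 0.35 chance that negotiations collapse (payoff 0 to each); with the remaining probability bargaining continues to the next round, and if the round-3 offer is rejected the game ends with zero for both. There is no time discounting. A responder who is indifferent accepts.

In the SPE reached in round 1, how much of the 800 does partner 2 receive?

182

Round 3 (partner 1 proposes): partner 2 will accept anything ≥ 0, so partner 1 offers 0 and keeps 800.
Round 2 (partner 2 proposes): rejecting gives partner 1 an expected 0.65 × 800 = 520, so partner 2 offers 520, keeping 280.
Round 1 (partner 1 proposes): rejecting gives partner 2 an expected 0.65 × 280 = 182, so partner 1 offers 182, keeping 618.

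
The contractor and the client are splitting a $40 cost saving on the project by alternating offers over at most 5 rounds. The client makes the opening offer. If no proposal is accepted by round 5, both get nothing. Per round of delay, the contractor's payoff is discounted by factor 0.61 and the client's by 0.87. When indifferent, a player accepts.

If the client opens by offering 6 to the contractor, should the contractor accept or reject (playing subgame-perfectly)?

Round 5 (the client proposes): the contractor will accept anything ≥ 0, so the client offers 0 and keeps 40.
Round 4 (the contractor proposes): the client can get 40 next round, worth 0.87 × 40 = 34.8 now. The contractor offers 34.8 and keeps 40 − 34.8 = 5.2.
Round 3 (the client proposes): the contractor can get 5.2 next round, worth 0.61 × 5.2 = 3.172 now, so the client offers 3.172, keeping 36.828.
Round 2 (the contractor proposes): the client can get 36.828 next round, worth 0.87 × 36.828 = 32.04036 now. The contractor offers 32.04036 and keeps 40 − 32.04036 = 7.95964.
So by rejecting in round 1, the contractor gets 7.95964 next round, worth 0.61 × 7.95964 = 4.8553804 now.
Offer 6 ≥ 4.8553804, so the contractor accepts.

Accept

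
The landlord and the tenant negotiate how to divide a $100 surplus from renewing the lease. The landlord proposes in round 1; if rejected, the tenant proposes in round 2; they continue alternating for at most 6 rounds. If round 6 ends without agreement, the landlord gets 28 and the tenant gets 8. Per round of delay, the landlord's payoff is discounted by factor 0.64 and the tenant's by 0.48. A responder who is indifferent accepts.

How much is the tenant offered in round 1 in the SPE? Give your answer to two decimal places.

Round 6 (the tenant proposes): the landlord gets 28 if talks fail, so the tenant offers 28 and keeps 72.
Round 5 (the landlord proposes): the tenant can get 72 next round, worth 0.48 × 72 = 34.56 now, so the landlord offers 34.56, keeping 65.44.
Round 4 (the tenant proposes): the landlord can get 65.44 next round, worth 0.64 × 65.44 = 41.8816 now. The tenant offers 41.8816 and keeps 100 − 41.8816 = 58.1184.
Round 3 (the landlord proposes): the tenant can get 58.1184 next round, worth 0.48 × 58.1184 = 27.896832 now; the landlord offers that and keeps 72.103168.
Round 2 (the tenant proposes): the landlord can get 72.103168 next round, worth 0.64 × 72.103168 = 46.14602752 now. The tenant offers 46.14602752 and keeps 100 − 46.14602752 = 53.85397248.
Round 1 (the landlord proposes): the tenant can get 53.85397248 next round, worth 0.48 × 53.85397248 = 25.8499067904 now; the landlord offers that and keeps 74.1500932096.

25.85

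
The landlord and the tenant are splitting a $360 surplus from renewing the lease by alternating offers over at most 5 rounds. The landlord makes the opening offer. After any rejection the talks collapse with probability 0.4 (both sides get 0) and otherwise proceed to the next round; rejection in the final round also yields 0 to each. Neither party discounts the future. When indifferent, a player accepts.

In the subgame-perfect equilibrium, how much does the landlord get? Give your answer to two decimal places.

242.50

Round 5 (the landlord proposes): rejection yields 0 for the tenant; the landlord offers 0 and keeps 360.
Round 4 (the tenant proposes): rejecting gives the landlord an expected 0.6 × 360 = 216, so the tenant offers 216, keeping 144.
Round 3 (the landlord proposes): rejecting gives the tenant an expected 0.6 × 144 = 86.4. The landlord offers 86.4 and keeps 360 − 86.4 = 273.6.
Round 2 (the tenant proposes): rejecting gives the landlord an expected 0.6 × 273.6 = 164.16; the tenant offers that and keeps 195.84.
Round 1 (the landlord proposes): rejecting gives the tenant an expected 0.6 × 195.84 = 117.504, so the landlord offers 117.504, keeping 242.496.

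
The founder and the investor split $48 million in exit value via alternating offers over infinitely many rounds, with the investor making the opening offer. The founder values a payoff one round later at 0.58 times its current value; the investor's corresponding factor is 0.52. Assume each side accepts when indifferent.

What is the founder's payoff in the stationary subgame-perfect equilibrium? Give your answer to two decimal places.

When the investor proposes, the founder accepts any offer worth at least 0.58 times what the founder would get by proposing next round; and vice versa.
This gives x = 48 − 0.58y and y = 48 − 0.52x, where x and y are each side's share when it proposes.
Hence (1 − 0.58·0.52)x = 48(1 − 0.58), i.e. 0.6984·x = 20.16.
x ≈ 28.8660; the founder's share is 48 − x ≈ 19.1340.

19.13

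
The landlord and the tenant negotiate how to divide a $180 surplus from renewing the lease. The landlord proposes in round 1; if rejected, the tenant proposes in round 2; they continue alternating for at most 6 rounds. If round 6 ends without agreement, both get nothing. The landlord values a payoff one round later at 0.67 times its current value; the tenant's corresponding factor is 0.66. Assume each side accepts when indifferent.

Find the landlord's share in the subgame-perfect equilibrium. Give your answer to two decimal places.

100.23

Round 6 (the tenant proposes): the landlord will accept anything ≥ 0, so the tenant offers 0 and keeps 180.
Round 5 (the landlord proposes): the tenant can get 180 next round, worth 0.66 × 180 = 118.8 now; the landlord offers that and keeps 61.2.
Round 4 (the tenant proposes): the landlord can get 61.2 next round, worth 0.67 × 61.2 = 41.004 now. The tenant offers 41.004 and keeps 180 − 41.004 = 138.996.
Round 3 (the landlord proposes): the tenant can get 138.996 next round, worth 0.66 × 138.996 = 91.73736 now. The landlord offers 91.73736 and keeps 180 − 91.73736 = 88.26264.
Round 2 (the tenant proposes): the landlord can get 88.26264 next round, worth 0.67 × 88.26264 = 59.1359688 now; the tenant offers that and keeps 120.8640312.
Round 1 (the landlord proposes): the tenant can get 120.8640312 next round, worth 0.66 × 120.8640312 = 79.770260592 now. The landlord offers 79.770260592 and keeps 180 − 79.770260592 = 100.229739408.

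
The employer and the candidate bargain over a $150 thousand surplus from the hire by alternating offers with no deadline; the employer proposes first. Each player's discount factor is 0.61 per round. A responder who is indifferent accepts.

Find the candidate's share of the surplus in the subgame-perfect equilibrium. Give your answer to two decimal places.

56.83

Let x be the employer's share when the employer proposes and y be the candidate's share when the candidate proposes.
The candidate accepts iff offered ≥ 0.61·y, so x = 150 − 0.61y. Symmetrically y = 150 − 0.61x.
Substituting: x = 150 − 0.61(150 − 0.61x), giving x(1 − 0.61·0.61) = 150(1 − 0.61).
So x = 150 × 0.39 / 0.6279 ≈ 93.1677, and the candidate receives 150 − x ≈ 56.8323.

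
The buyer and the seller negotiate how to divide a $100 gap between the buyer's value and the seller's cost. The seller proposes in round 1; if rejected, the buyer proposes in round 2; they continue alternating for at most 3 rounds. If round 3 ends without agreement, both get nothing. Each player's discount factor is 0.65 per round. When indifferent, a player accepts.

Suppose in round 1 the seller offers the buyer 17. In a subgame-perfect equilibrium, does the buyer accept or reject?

Reject

Work out the buyer's continuation value if the offer is rejected.
Round 3 (the seller proposes): the buyer will accept anything ≥ 0, so the seller offers 0 and keeps 100.
Round 2 (the buyer proposes): the seller can get 100 next round, worth 0.65 × 100 = 65 now. The buyer offers 65 and keeps 100 − 65 = 35.
So by rejecting in round 1, the buyer gets 35 next round, worth 0.65 × 35 = 22.75 now.
Offer 17 < 22.75, so the buyer rejects.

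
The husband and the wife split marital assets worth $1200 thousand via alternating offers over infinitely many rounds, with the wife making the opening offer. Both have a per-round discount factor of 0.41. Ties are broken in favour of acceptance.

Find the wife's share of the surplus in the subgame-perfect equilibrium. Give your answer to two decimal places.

851.06

Let x be the wife's share when the wife proposes and y be the husband's share when the husband proposes.
The husband accepts iff offered ≥ 0.41·y, so x = 1200 − 0.41y. Symmetrically y = 1200 − 0.41x.
Substituting: x = 1200 − 0.41(1200 − 0.41x), giving x(1 − 0.41·0.41) = 1200(1 − 0.41).
So x = 1200 × 0.59 / 0.8319 ≈ 851.0638, and the husband receives 1200 − x ≈ 348.9362.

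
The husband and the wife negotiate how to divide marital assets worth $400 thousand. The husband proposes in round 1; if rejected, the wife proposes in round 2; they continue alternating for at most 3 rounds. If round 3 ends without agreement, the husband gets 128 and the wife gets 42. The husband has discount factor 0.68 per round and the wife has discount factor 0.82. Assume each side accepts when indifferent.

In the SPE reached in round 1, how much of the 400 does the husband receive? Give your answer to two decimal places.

Solve by backward induction from round 3.
Round 3 (the husband proposes): the wife gets 42 if talks fail, so the husband offers 42 and keeps 358.
Round 2 (the wife proposes): the husband can get 358 next round, worth 0.68 × 358 = 243.44 now. The wife offers 243.44 and keeps 400 − 243.44 = 156.56.
Round 1 (the husband proposes): the wife can get 156.56 next round, worth 0.82 × 156.56 = 128.3792 now, so the husband offers 128.3792, keeping 271.6208.

271.62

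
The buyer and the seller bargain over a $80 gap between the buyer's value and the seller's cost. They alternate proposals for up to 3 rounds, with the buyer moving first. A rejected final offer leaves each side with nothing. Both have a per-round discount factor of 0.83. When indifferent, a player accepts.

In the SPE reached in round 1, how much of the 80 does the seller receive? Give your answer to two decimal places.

Round 3 (the buyer proposes): the seller will accept anything ≥ 0, so the buyer offers 0 and keeps 80.
Round 2 (the seller proposes): the buyer can get 80 next round, worth 0.83 × 80 = 66.4 now, so the seller offers 66.4, keeping 13.6.
Round 1 (the buyer proposes): the seller can get 13.6 next round, worth 0.83 × 13.6 = 11.288 now, so the buyer offers 11.288, keeping 68.712.

11.29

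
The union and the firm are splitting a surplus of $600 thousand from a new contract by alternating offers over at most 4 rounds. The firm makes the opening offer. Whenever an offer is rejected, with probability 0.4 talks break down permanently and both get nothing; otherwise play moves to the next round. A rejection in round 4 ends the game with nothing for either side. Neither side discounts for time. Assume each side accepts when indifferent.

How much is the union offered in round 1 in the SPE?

By backward induction:
Round 4 (the union proposes): rejection yields 0 for the firm; the union offers 0 and keeps 600.
Round 3 (the firm proposes): rejecting gives the union an expected 0.6 × 600 = 360. The firm offers 360 and keeps 600 − 360 = 240.
Round 2 (the union proposes): rejecting gives the firm an expected 0.6 × 240 = 144. The union offers 144 and keeps 600 − 144 = 456.
Round 1 (the firm proposes): rejecting gives the union an expected 0.6 × 456 = 273.6, so the firm offers 273.6, keeping 326.4.

273.6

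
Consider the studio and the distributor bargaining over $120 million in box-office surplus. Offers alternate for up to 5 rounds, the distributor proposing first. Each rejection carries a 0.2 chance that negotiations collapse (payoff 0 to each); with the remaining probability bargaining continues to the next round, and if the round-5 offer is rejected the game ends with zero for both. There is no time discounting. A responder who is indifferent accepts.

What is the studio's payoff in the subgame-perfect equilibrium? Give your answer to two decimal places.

By backward induction:
Round 5 (the distributor proposes): rejection yields 0 for the studio; the distributor offers 0 and keeps 120.
Round 4 (the studio proposes): rejecting gives the distributor an expected 0.8 × 120 = 96; the studio offers that and keeps 24.
Round 3 (the distributor proposes): rejecting gives the studio an expected 0.8 × 24 = 19.2, so the distributor offers 19.2, keeping 100.8.
Round 2 (the studio proposes): rejecting gives the distributor an expected 0.8 × 100.8 = 80.64. The studio offers 80.64 and keeps 120 − 80.64 = 39.36.
Round 1 (the distributor proposes): rejecting gives the studio an expected 0.8 × 39.36 = 31.488. The distributor offers 31.488 and keeps 120 − 31.488 = 88.512.

31.49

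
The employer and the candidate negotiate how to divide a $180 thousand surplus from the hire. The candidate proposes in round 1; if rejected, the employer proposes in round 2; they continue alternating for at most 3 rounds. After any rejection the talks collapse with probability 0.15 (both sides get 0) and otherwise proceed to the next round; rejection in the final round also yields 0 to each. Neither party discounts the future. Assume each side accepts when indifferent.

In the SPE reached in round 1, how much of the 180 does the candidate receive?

157.05

By backward induction:
Round 3 (the candidate proposes): the employer will accept anything ≥ 0, so the candidate offers 0 and keeps 180.
Round 2 (the employer proposes): rejecting gives the candidate an expected 0.85 × 180 = 153. The employer offers 153 and keeps 180 − 153 = 27.
Round 1 (the candidate proposes): rejecting gives the employer an expected 0.85 × 27 = 22.95, so the candidate offers 22.95, keeping 157.05.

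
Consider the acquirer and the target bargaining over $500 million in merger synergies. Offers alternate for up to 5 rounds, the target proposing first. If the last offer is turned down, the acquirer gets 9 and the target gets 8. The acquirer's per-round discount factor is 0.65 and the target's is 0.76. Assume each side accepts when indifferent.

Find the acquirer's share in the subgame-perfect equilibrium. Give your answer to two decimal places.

By backward induction:
Round 5 (the target proposes): the acquirer gets 9 if talks fail, so the target offers 9 and keeps 491.
Round 4 (the acquirer proposes): the target can get 491 next round, worth 0.76 × 491 = 373.16 now; the acquirer offers that and keeps 126.84.
Round 3 (the target proposes): the acquirer can get 126.84 next round, worth 0.65 × 126.84 = 82.446 now, so the target offers 82.446, keeping 417.554.
Round 2 (the acquirer proposes): the target can get 417.554 next round, worth 0.76 × 417.554 = 317.34104 now. The acquirer offers 317.34104 and keeps 500 − 317.34104 = 182.65896.
Round 1 (the target proposes): the acquirer can get 182.65896 next round, worth 0.65 × 182.65896 = 118.728324 now. The target offers 118.728324 and keeps 500 − 118.728324 = 381.271676.

118.73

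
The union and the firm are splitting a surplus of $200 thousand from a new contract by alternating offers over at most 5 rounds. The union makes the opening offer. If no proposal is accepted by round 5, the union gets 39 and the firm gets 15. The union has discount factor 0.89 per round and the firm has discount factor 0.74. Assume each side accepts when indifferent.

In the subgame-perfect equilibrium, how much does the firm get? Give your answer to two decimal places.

Round 5 (the union proposes): the firm gets 15 if talks fail, so the union offers 15 and keeps 185.
Round 4 (the firm proposes): the union can get 185 next round, worth 0.89 × 185 = 164.65 now; the firm offers that and keeps 35.35.
Round 3 (the union proposes): the firm can get 35.35 next round, worth 0.74 × 35.35 = 26.159 now. The union offers 26.159 and keeps 200 − 26.159 = 173.841.
Round 2 (the firm proposes): the union can get 173.841 next round, worth 0.89 × 173.841 = 154.71849 now. The firm offers 154.71849 and keeps 200 − 154.71849 = 45.28151.
Round 1 (the union proposes): the firm can get 45.28151 next round, worth 0.74 × 45.28151 = 33.5083174 now; the union offers that and keeps 166.4916826.

33.51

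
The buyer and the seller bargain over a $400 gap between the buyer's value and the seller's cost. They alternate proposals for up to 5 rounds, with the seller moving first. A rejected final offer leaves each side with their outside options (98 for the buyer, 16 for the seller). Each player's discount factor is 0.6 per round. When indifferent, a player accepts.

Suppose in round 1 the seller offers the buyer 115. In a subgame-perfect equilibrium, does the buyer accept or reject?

Round 5 (the seller proposes): the buyer gets 98 if talks fail, so the seller offers 98 and keeps 302.
Round 4 (the buyer proposes): the seller can get 302 next round, worth 0.6 × 302 = 181.2 now, so the buyer offers 181.2, keeping 218.8.
Round 3 (the seller proposes): the buyer can get 218.8 next round, worth 0.6 × 218.8 = 131.28 now, so the seller offers 131.28, keeping 268.72.
Round 2 (the buyer proposes): the seller can get 268.72 next round, worth 0.6 × 268.72 = 161.232 now; the buyer offers that and keeps 238.768.
So by rejecting in round 1, the buyer gets 238.768 next round, worth 0.6 × 238.768 = 143.2608 now.
Offer 115 < 143.2608, so the buyer rejects.

Reject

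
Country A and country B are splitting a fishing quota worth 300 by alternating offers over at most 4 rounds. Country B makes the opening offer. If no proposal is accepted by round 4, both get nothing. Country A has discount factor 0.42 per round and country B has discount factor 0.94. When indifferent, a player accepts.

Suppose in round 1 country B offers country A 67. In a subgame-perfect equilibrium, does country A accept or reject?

Accept

Round 4 (country A proposes): rejection yields 0 for country B; country A offers 0 and keeps 300.
Round 3 (country B proposes): country A can get 300 next round, worth 0.42 × 300 = 126 now, so country B offers 126, keeping 174.
Round 2 (country A proposes): country B can get 174 next round, worth 0.94 × 174 = 163.56 now. Country A offers 163.56 and keeps 300 − 163.56 = 136.44.
So by rejecting in round 1, country A gets 136.44 next round, worth 0.42 × 136.44 = 57.3048 now.
Offer 67 ≥ 57.3048, so country A accepts.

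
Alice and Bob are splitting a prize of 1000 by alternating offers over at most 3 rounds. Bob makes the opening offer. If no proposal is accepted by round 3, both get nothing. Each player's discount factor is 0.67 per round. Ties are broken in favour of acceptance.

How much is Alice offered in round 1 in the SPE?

Round 3 (Bob proposes): rejection yields 0 for Alice; Bob offers 0 and keeps 1000.
Round 2 (Alice proposes): Bob can get 1000 next round, worth 0.67 × 1000 = 670 now. Alice offers 670 and keeps 1000 − 670 = 330.
Round 1 (Bob proposes): Alice can get 330 next round, worth 0.67 × 330 = 221.1 now. Bob offers 221.1 and keeps 1000 − 221.1 = 778.9.

221.1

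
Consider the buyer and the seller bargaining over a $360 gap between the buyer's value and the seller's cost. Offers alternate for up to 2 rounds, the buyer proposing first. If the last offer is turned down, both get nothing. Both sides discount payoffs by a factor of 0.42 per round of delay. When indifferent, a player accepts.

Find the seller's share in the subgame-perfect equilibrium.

151.2

Round 2 (the seller proposes): rejection yields 0 for the buyer; the seller offers 0 and keeps 360.
Round 1 (the buyer proposes): the seller can get 360 next round, worth 0.42 × 360 = 151.2 now. The buyer offers 151.2 and keeps 360 − 151.2 = 208.8.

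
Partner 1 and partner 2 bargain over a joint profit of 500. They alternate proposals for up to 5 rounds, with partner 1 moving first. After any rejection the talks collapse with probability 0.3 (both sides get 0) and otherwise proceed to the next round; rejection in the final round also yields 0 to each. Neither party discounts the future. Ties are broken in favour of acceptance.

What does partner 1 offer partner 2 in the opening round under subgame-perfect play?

By backward induction:
Round 5 (partner 1 proposes): rejection yields 0 for partner 2; partner 1 offers 0 and keeps 500.
Round 4 (partner 2 proposes): rejecting gives partner 1 an expected 0.7 × 500 = 350; partner 2 offers that and keeps 150.
Round 3 (partner 1 proposes): rejecting gives partner 2 an expected 0.7 × 150 = 105. Partner 1 offers 105 and keeps 500 − 105 = 395.
Round 2 (partner 2 proposes): rejecting gives partner 1 an expected 0.7 × 395 = 276.5, so partner 2 offers 276.5, keeping 223.5.
Round 1 (partner 1 proposes): rejecting gives partner 2 an expected 0.7 × 223.5 = 156.45. Partner 1 offers 156.45 and keeps 500 − 156.45 = 343.55.

156.45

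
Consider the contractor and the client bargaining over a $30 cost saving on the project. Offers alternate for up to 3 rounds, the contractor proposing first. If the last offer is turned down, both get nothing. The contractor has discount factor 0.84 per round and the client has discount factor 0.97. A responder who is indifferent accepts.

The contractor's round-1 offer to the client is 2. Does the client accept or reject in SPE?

Reject

Work out the client's continuation value if the offer is rejected.
Round 3 (the contractor proposes): the client will accept anything ≥ 0, so the contractor offers 0 and keeps 30.
Round 2 (the client proposes): the contractor can get 30 next round, worth 0.84 × 30 = 25.2 now, so the client offers 25.2, keeping 4.8.
So by rejecting in round 1, the client gets 4.8 next round, worth 0.97 × 4.8 = 4.656 now.
Offer 2 < 4.656, so the client rejects.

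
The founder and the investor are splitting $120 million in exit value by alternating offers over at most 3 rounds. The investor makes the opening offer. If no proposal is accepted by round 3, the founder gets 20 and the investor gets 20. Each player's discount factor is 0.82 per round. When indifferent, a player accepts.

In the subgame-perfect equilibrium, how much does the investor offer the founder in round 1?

31.16

Round 3 (the investor proposes): the founder gets 20 if talks fail, so the investor offers 20 and keeps 100.
Round 2 (the founder proposes): the investor can get 100 next round, worth 0.82 × 100 = 82 now. The founder offers 82 and keeps 120 − 82 = 38.
Round 1 (the investor proposes): the founder can get 38 next round, worth 0.82 × 38 = 31.16 now, so the investor offers 31.16, keeping 88.84.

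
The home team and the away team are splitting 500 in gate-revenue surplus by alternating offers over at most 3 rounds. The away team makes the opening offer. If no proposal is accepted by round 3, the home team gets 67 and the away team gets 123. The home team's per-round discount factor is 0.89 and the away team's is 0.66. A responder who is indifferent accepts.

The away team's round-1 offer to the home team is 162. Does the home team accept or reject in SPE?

Round 3 (the away team proposes): the home team gets 67 if talks fail, so the away team offers 67 and keeps 433.
Round 2 (the home team proposes): the away team can get 433 next round, worth 0.66 × 433 = 285.78 now. The home team offers 285.78 and keeps 500 − 285.78 = 214.22.
So by rejecting in round 1, the home team gets 214.22 next round, worth 0.89 × 214.22 = 190.6558 now.
Offer 162 < 190.6558, so the home team rejects.

Reject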